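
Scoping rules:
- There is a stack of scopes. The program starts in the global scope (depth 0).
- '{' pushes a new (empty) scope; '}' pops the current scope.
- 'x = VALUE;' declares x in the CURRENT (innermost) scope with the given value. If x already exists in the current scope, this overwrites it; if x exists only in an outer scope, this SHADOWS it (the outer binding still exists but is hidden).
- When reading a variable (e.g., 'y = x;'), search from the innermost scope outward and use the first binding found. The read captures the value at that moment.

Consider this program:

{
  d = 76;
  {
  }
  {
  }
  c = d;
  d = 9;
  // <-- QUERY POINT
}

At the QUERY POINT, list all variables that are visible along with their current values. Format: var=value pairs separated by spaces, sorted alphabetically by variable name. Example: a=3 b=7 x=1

Step 1: enter scope (depth=1)
Step 2: declare d=76 at depth 1
Step 3: enter scope (depth=2)
Step 4: exit scope (depth=1)
Step 5: enter scope (depth=2)
Step 6: exit scope (depth=1)
Step 7: declare c=(read d)=76 at depth 1
Step 8: declare d=9 at depth 1
Visible at query point: c=76 d=9

Answer: c=76 d=9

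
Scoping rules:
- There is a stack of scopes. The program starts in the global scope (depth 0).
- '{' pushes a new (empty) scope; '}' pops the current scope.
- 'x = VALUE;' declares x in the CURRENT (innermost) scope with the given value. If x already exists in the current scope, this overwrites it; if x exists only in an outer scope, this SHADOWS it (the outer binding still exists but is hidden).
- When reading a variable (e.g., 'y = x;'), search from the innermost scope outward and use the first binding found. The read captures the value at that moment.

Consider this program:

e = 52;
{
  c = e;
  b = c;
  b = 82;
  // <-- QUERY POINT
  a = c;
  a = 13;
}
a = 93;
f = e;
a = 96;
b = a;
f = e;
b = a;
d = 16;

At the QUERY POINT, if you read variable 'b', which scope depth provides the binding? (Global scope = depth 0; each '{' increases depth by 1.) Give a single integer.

Answer: 1

Derivation:
Step 1: declare e=52 at depth 0
Step 2: enter scope (depth=1)
Step 3: declare c=(read e)=52 at depth 1
Step 4: declare b=(read c)=52 at depth 1
Step 5: declare b=82 at depth 1
Visible at query point: b=82 c=52 e=52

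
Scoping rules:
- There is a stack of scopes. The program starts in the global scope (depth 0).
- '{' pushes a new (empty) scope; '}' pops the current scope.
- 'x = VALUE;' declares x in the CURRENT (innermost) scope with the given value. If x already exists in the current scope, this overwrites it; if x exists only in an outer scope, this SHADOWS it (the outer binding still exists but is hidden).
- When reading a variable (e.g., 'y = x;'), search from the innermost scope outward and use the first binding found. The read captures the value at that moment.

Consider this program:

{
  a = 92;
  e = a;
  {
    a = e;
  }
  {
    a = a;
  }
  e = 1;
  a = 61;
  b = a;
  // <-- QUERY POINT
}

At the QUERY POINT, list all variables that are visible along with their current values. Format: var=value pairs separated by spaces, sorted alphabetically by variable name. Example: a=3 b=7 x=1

Step 1: enter scope (depth=1)
Step 2: declare a=92 at depth 1
Step 3: declare e=(read a)=92 at depth 1
Step 4: enter scope (depth=2)
Step 5: declare a=(read e)=92 at depth 2
Step 6: exit scope (depth=1)
Step 7: enter scope (depth=2)
Step 8: declare a=(read a)=92 at depth 2
Step 9: exit scope (depth=1)
Step 10: declare e=1 at depth 1
Step 11: declare a=61 at depth 1
Step 12: declare b=(read a)=61 at depth 1
Visible at query point: a=61 b=61 e=1

Answer: a=61 b=61 e=1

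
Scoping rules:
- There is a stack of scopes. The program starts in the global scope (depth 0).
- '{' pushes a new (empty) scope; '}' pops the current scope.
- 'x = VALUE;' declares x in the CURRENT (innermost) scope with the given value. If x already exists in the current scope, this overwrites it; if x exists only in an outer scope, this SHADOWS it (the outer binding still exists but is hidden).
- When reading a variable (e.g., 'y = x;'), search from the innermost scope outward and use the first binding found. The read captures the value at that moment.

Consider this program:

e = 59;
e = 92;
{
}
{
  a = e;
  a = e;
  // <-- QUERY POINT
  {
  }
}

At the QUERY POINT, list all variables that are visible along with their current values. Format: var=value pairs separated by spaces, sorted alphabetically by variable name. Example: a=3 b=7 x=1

Answer: a=92 e=92

Derivation:
Step 1: declare e=59 at depth 0
Step 2: declare e=92 at depth 0
Step 3: enter scope (depth=1)
Step 4: exit scope (depth=0)
Step 5: enter scope (depth=1)
Step 6: declare a=(read e)=92 at depth 1
Step 7: declare a=(read e)=92 at depth 1
Visible at query point: a=92 e=92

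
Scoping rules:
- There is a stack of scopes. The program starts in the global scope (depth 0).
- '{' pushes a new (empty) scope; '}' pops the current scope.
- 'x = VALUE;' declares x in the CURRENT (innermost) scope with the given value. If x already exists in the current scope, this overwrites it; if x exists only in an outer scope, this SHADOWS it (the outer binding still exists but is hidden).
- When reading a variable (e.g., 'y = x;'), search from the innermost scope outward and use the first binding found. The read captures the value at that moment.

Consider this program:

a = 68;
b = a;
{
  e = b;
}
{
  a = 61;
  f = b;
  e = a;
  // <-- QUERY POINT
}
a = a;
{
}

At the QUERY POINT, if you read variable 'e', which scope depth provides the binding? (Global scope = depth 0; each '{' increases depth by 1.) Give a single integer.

Answer: 1

Derivation:
Step 1: declare a=68 at depth 0
Step 2: declare b=(read a)=68 at depth 0
Step 3: enter scope (depth=1)
Step 4: declare e=(read b)=68 at depth 1
Step 5: exit scope (depth=0)
Step 6: enter scope (depth=1)
Step 7: declare a=61 at depth 1
Step 8: declare f=(read b)=68 at depth 1
Step 9: declare e=(read a)=61 at depth 1
Visible at query point: a=61 b=68 e=61 f=68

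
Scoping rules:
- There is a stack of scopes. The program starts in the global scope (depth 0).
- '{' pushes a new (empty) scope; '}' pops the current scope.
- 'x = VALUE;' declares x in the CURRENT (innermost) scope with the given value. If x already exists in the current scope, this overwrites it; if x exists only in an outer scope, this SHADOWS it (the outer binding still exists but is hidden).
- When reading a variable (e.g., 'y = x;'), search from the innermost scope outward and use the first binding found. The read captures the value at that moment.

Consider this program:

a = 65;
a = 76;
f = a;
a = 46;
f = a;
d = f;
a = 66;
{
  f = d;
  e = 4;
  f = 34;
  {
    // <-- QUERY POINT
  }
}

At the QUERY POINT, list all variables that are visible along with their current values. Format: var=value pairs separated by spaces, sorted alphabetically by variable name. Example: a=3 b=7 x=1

Answer: a=66 d=46 e=4 f=34

Derivation:
Step 1: declare a=65 at depth 0
Step 2: declare a=76 at depth 0
Step 3: declare f=(read a)=76 at depth 0
Step 4: declare a=46 at depth 0
Step 5: declare f=(read a)=46 at depth 0
Step 6: declare d=(read f)=46 at depth 0
Step 7: declare a=66 at depth 0
Step 8: enter scope (depth=1)
Step 9: declare f=(read d)=46 at depth 1
Step 10: declare e=4 at depth 1
Step 11: declare f=34 at depth 1
Step 12: enter scope (depth=2)
Visible at query point: a=66 d=46 e=4 f=34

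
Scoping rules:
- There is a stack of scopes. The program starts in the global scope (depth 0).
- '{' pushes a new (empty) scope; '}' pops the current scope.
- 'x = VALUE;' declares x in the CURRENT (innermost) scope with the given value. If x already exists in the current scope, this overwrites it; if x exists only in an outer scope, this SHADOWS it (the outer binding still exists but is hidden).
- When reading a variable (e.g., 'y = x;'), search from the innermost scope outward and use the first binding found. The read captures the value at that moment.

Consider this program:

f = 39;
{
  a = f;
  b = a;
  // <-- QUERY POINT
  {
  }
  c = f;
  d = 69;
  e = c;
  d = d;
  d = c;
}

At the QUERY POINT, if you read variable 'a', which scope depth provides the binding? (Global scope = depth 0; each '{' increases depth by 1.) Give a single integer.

Step 1: declare f=39 at depth 0
Step 2: enter scope (depth=1)
Step 3: declare a=(read f)=39 at depth 1
Step 4: declare b=(read a)=39 at depth 1
Visible at query point: a=39 b=39 f=39

Answer: 1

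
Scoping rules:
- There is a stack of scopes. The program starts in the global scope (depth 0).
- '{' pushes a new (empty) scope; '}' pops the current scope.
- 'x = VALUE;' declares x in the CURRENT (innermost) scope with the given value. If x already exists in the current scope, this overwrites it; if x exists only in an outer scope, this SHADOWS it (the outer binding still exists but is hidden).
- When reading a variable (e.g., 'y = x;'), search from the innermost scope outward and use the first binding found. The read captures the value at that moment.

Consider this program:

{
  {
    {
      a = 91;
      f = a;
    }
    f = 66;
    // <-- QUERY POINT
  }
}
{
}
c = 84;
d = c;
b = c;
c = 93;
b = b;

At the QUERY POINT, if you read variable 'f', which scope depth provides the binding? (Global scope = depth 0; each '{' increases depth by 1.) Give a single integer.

Answer: 2

Derivation:
Step 1: enter scope (depth=1)
Step 2: enter scope (depth=2)
Step 3: enter scope (depth=3)
Step 4: declare a=91 at depth 3
Step 5: declare f=(read a)=91 at depth 3
Step 6: exit scope (depth=2)
Step 7: declare f=66 at depth 2
Visible at query point: f=66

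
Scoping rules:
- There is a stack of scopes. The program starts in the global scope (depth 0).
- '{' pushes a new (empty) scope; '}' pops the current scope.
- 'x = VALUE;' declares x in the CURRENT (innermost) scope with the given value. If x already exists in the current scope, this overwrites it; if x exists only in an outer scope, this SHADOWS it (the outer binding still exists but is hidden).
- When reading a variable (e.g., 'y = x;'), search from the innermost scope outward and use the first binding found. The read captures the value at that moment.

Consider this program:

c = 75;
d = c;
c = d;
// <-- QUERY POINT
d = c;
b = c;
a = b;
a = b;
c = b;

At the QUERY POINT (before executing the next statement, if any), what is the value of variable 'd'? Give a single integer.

Step 1: declare c=75 at depth 0
Step 2: declare d=(read c)=75 at depth 0
Step 3: declare c=(read d)=75 at depth 0
Visible at query point: c=75 d=75

Answer: 75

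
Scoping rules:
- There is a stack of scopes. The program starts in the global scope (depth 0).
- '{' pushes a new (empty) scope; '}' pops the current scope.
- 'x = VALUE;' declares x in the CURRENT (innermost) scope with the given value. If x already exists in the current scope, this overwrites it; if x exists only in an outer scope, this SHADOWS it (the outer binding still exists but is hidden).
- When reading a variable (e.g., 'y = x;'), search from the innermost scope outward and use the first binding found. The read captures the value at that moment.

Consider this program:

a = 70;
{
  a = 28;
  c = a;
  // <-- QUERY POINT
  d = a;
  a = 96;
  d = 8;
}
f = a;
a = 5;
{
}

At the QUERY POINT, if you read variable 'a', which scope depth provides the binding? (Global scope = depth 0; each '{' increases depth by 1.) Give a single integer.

Step 1: declare a=70 at depth 0
Step 2: enter scope (depth=1)
Step 3: declare a=28 at depth 1
Step 4: declare c=(read a)=28 at depth 1
Visible at query point: a=28 c=28

Answer: 1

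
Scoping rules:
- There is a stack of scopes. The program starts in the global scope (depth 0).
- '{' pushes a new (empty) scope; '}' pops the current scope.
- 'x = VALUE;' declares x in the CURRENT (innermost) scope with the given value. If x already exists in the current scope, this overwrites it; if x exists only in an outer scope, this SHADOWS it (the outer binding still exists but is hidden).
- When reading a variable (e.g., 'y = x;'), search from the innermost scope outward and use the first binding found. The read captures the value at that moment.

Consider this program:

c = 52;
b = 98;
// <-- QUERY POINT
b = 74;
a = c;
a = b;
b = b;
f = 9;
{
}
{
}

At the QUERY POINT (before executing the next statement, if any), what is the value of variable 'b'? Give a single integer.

Step 1: declare c=52 at depth 0
Step 2: declare b=98 at depth 0
Visible at query point: b=98 c=52

Answer: 98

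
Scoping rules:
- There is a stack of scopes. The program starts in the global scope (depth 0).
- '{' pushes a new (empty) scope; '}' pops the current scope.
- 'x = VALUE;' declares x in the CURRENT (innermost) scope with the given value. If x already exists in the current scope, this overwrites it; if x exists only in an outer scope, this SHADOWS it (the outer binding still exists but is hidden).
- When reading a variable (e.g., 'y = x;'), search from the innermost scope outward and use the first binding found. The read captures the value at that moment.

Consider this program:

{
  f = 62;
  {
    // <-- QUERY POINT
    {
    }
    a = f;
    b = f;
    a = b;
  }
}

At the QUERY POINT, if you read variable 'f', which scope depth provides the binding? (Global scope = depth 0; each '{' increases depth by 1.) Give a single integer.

Answer: 1

Derivation:
Step 1: enter scope (depth=1)
Step 2: declare f=62 at depth 1
Step 3: enter scope (depth=2)
Visible at query point: f=62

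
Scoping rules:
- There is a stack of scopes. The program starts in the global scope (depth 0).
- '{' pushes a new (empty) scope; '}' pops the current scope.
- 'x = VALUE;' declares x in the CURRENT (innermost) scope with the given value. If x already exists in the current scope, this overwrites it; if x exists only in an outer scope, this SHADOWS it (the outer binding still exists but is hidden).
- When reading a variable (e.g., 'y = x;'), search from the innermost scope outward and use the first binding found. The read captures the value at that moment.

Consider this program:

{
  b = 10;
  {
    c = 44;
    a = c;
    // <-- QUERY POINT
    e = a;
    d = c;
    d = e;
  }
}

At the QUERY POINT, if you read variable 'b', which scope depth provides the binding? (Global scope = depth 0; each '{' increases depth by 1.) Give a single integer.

Step 1: enter scope (depth=1)
Step 2: declare b=10 at depth 1
Step 3: enter scope (depth=2)
Step 4: declare c=44 at depth 2
Step 5: declare a=(read c)=44 at depth 2
Visible at query point: a=44 b=10 c=44

Answer: 1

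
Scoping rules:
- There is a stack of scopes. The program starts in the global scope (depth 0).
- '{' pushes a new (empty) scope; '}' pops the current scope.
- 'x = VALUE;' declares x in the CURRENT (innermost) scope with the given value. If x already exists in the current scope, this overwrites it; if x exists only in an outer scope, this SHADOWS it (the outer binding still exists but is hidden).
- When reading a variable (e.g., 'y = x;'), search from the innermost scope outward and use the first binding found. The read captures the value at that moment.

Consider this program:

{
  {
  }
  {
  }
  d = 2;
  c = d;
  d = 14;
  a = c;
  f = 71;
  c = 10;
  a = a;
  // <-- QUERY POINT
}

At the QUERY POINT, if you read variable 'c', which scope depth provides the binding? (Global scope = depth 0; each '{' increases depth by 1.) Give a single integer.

Answer: 1

Derivation:
Step 1: enter scope (depth=1)
Step 2: enter scope (depth=2)
Step 3: exit scope (depth=1)
Step 4: enter scope (depth=2)
Step 5: exit scope (depth=1)
Step 6: declare d=2 at depth 1
Step 7: declare c=(read d)=2 at depth 1
Step 8: declare d=14 at depth 1
Step 9: declare a=(read c)=2 at depth 1
Step 10: declare f=71 at depth 1
Step 11: declare c=10 at depth 1
Step 12: declare a=(read a)=2 at depth 1
Visible at query point: a=2 c=10 d=14 f=71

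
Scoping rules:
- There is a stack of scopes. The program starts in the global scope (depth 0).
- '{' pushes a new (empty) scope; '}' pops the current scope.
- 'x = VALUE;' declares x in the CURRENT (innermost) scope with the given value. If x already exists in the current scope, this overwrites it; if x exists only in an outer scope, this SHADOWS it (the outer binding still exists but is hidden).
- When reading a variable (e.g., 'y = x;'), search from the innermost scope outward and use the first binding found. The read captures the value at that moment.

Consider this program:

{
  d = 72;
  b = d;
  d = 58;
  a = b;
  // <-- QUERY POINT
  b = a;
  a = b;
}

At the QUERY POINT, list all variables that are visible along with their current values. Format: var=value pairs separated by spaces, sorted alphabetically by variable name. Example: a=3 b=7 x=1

Answer: a=72 b=72 d=58

Derivation:
Step 1: enter scope (depth=1)
Step 2: declare d=72 at depth 1
Step 3: declare b=(read d)=72 at depth 1
Step 4: declare d=58 at depth 1
Step 5: declare a=(read b)=72 at depth 1
Visible at query point: a=72 b=72 d=58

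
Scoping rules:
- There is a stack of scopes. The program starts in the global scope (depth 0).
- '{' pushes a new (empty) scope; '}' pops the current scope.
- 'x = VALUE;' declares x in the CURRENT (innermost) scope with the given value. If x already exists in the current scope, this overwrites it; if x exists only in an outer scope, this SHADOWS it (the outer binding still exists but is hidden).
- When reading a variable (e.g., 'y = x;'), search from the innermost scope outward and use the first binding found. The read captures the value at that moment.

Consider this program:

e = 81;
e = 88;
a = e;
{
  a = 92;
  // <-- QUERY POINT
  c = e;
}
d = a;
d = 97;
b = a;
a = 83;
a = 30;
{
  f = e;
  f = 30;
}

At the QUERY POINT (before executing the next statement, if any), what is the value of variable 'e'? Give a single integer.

Step 1: declare e=81 at depth 0
Step 2: declare e=88 at depth 0
Step 3: declare a=(read e)=88 at depth 0
Step 4: enter scope (depth=1)
Step 5: declare a=92 at depth 1
Visible at query point: a=92 e=88

Answer: 88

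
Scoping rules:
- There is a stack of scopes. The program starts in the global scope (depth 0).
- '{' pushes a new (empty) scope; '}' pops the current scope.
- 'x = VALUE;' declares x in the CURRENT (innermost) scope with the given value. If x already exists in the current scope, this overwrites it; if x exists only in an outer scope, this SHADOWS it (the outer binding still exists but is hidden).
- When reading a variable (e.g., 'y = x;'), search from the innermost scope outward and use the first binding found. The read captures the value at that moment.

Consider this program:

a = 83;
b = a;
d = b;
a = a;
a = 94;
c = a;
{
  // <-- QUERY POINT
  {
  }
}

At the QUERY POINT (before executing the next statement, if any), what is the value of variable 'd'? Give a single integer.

Step 1: declare a=83 at depth 0
Step 2: declare b=(read a)=83 at depth 0
Step 3: declare d=(read b)=83 at depth 0
Step 4: declare a=(read a)=83 at depth 0
Step 5: declare a=94 at depth 0
Step 6: declare c=(read a)=94 at depth 0
Step 7: enter scope (depth=1)
Visible at query point: a=94 b=83 c=94 d=83

Answer: 83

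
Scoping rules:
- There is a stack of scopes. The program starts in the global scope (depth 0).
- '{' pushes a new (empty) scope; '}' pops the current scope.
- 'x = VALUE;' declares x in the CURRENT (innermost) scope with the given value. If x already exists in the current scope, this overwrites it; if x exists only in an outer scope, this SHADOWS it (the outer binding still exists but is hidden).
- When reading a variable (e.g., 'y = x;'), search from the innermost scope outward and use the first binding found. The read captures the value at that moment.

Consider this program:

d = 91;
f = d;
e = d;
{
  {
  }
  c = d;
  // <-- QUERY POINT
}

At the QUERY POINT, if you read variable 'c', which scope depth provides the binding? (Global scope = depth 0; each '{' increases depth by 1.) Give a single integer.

Step 1: declare d=91 at depth 0
Step 2: declare f=(read d)=91 at depth 0
Step 3: declare e=(read d)=91 at depth 0
Step 4: enter scope (depth=1)
Step 5: enter scope (depth=2)
Step 6: exit scope (depth=1)
Step 7: declare c=(read d)=91 at depth 1
Visible at query point: c=91 d=91 e=91 f=91

Answer: 1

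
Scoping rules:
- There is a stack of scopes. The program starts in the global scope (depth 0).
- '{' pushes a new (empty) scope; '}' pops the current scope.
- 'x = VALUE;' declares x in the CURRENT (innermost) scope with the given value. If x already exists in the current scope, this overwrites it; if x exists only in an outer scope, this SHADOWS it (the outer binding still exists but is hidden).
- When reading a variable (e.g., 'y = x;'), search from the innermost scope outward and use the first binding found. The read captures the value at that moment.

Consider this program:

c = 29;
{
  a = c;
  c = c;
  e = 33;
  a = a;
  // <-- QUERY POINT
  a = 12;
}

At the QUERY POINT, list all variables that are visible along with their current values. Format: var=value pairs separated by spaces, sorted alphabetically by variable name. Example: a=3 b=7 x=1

Answer: a=29 c=29 e=33

Derivation:
Step 1: declare c=29 at depth 0
Step 2: enter scope (depth=1)
Step 3: declare a=(read c)=29 at depth 1
Step 4: declare c=(read c)=29 at depth 1
Step 5: declare e=33 at depth 1
Step 6: declare a=(read a)=29 at depth 1
Visible at query point: a=29 c=29 e=33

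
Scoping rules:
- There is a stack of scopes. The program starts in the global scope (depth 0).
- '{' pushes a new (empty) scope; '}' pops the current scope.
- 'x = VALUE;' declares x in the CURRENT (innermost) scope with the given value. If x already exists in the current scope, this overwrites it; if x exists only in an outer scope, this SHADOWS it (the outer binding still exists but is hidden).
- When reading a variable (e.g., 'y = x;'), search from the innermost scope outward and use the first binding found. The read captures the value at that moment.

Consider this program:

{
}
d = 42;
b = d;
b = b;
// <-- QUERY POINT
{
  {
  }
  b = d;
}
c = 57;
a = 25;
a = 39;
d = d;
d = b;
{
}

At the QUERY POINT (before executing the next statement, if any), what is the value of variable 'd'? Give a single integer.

Answer: 42

Derivation:
Step 1: enter scope (depth=1)
Step 2: exit scope (depth=0)
Step 3: declare d=42 at depth 0
Step 4: declare b=(read d)=42 at depth 0
Step 5: declare b=(read b)=42 at depth 0
Visible at query point: b=42 d=42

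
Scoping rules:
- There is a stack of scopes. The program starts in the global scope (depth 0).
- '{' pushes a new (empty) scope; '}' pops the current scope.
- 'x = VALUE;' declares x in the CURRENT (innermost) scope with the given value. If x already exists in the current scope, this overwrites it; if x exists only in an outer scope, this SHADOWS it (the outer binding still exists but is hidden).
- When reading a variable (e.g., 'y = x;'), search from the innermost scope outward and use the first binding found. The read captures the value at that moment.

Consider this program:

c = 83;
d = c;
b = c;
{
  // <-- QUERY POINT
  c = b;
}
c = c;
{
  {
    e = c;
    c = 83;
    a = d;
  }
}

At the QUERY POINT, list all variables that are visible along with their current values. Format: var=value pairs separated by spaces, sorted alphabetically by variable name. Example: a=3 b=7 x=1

Step 1: declare c=83 at depth 0
Step 2: declare d=(read c)=83 at depth 0
Step 3: declare b=(read c)=83 at depth 0
Step 4: enter scope (depth=1)
Visible at query point: b=83 c=83 d=83

Answer: b=83 c=83 d=83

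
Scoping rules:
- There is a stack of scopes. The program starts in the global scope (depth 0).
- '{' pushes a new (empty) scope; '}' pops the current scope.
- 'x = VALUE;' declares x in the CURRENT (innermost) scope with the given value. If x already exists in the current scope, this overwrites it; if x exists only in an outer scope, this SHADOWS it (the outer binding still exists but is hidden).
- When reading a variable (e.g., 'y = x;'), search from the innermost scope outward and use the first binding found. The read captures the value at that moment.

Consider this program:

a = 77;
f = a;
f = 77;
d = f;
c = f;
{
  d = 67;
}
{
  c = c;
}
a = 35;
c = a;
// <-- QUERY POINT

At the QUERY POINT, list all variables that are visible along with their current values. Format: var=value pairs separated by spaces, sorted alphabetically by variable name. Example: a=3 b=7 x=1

Answer: a=35 c=35 d=77 f=77

Derivation:
Step 1: declare a=77 at depth 0
Step 2: declare f=(read a)=77 at depth 0
Step 3: declare f=77 at depth 0
Step 4: declare d=(read f)=77 at depth 0
Step 5: declare c=(read f)=77 at depth 0
Step 6: enter scope (depth=1)
Step 7: declare d=67 at depth 1
Step 8: exit scope (depth=0)
Step 9: enter scope (depth=1)
Step 10: declare c=(read c)=77 at depth 1
Step 11: exit scope (depth=0)
Step 12: declare a=35 at depth 0
Step 13: declare c=(read a)=35 at depth 0
Visible at query point: a=35 c=35 d=77 f=77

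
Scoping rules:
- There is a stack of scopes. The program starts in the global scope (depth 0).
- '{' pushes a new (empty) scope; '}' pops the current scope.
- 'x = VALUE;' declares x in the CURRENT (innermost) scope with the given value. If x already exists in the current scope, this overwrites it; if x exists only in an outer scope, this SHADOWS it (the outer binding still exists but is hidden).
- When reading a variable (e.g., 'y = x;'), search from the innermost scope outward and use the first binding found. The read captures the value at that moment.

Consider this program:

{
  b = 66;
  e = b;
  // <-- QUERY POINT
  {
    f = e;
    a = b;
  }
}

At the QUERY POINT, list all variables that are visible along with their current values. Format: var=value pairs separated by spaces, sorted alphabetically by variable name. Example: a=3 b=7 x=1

Answer: b=66 e=66

Derivation:
Step 1: enter scope (depth=1)
Step 2: declare b=66 at depth 1
Step 3: declare e=(read b)=66 at depth 1
Visible at query point: b=66 e=66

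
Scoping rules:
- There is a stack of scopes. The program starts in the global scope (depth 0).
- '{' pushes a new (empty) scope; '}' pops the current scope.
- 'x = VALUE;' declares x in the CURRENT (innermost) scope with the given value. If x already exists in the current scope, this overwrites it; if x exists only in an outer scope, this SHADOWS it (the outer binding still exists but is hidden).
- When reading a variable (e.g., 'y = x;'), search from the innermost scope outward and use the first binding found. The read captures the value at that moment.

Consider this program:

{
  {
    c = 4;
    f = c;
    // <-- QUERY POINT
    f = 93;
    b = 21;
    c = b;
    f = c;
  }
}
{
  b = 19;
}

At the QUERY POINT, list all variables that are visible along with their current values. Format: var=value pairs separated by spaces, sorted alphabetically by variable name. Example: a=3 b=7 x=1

Answer: c=4 f=4

Derivation:
Step 1: enter scope (depth=1)
Step 2: enter scope (depth=2)
Step 3: declare c=4 at depth 2
Step 4: declare f=(read c)=4 at depth 2
Visible at query point: c=4 f=4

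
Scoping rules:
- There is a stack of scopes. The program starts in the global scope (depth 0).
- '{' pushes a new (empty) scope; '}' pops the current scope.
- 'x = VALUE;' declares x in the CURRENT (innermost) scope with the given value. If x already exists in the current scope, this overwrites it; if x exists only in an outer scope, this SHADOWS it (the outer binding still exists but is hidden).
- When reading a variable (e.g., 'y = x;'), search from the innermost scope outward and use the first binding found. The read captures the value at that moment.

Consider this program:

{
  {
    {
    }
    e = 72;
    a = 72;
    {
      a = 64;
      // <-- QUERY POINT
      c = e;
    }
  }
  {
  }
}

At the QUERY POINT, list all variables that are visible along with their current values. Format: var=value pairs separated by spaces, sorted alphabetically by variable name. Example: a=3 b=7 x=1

Step 1: enter scope (depth=1)
Step 2: enter scope (depth=2)
Step 3: enter scope (depth=3)
Step 4: exit scope (depth=2)
Step 5: declare e=72 at depth 2
Step 6: declare a=72 at depth 2
Step 7: enter scope (depth=3)
Step 8: declare a=64 at depth 3
Visible at query point: a=64 e=72

Answer: a=64 e=72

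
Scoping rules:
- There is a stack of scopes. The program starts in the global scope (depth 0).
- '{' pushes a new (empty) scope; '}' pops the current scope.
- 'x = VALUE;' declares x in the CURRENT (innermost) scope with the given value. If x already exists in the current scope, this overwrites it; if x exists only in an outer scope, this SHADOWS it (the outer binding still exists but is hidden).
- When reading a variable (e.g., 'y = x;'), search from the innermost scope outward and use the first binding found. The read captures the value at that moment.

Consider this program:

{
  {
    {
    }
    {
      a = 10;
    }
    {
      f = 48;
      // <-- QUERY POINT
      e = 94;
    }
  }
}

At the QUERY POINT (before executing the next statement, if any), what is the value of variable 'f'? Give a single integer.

Answer: 48

Derivation:
Step 1: enter scope (depth=1)
Step 2: enter scope (depth=2)
Step 3: enter scope (depth=3)
Step 4: exit scope (depth=2)
Step 5: enter scope (depth=3)
Step 6: declare a=10 at depth 3
Step 7: exit scope (depth=2)
Step 8: enter scope (depth=3)
Step 9: declare f=48 at depth 3
Visible at query point: f=48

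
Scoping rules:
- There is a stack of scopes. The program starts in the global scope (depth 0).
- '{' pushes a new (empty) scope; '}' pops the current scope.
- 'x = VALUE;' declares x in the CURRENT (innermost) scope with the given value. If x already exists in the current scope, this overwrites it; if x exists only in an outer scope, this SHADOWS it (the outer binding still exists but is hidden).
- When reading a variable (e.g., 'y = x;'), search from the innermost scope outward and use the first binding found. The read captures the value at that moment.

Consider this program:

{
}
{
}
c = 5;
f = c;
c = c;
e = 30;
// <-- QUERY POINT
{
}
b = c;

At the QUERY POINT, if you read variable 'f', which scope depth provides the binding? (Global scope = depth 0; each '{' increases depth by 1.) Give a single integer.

Step 1: enter scope (depth=1)
Step 2: exit scope (depth=0)
Step 3: enter scope (depth=1)
Step 4: exit scope (depth=0)
Step 5: declare c=5 at depth 0
Step 6: declare f=(read c)=5 at depth 0
Step 7: declare c=(read c)=5 at depth 0
Step 8: declare e=30 at depth 0
Visible at query point: c=5 e=30 f=5

Answer: 0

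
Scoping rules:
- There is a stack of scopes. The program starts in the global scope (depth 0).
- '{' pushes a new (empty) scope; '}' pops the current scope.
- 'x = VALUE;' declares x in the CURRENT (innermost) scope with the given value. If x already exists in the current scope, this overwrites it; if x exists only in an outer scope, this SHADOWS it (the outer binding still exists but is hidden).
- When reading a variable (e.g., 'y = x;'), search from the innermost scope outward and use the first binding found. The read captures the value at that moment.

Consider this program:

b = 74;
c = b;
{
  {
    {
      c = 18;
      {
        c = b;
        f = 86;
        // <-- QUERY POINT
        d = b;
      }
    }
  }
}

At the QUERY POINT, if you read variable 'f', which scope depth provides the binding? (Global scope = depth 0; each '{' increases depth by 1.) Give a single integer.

Step 1: declare b=74 at depth 0
Step 2: declare c=(read b)=74 at depth 0
Step 3: enter scope (depth=1)
Step 4: enter scope (depth=2)
Step 5: enter scope (depth=3)
Step 6: declare c=18 at depth 3
Step 7: enter scope (depth=4)
Step 8: declare c=(read b)=74 at depth 4
Step 9: declare f=86 at depth 4
Visible at query point: b=74 c=74 f=86

Answer: 4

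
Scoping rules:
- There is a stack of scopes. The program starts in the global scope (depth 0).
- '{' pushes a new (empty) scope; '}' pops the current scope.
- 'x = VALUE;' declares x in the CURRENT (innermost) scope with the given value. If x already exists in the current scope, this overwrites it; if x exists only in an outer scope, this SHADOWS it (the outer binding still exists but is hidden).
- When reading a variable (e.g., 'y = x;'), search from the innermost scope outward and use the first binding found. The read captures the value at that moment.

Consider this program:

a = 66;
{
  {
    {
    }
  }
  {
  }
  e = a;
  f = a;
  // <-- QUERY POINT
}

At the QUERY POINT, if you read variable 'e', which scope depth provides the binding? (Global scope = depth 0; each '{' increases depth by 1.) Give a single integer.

Step 1: declare a=66 at depth 0
Step 2: enter scope (depth=1)
Step 3: enter scope (depth=2)
Step 4: enter scope (depth=3)
Step 5: exit scope (depth=2)
Step 6: exit scope (depth=1)
Step 7: enter scope (depth=2)
Step 8: exit scope (depth=1)
Step 9: declare e=(read a)=66 at depth 1
Step 10: declare f=(read a)=66 at depth 1
Visible at query point: a=66 e=66 f=66

Answer: 1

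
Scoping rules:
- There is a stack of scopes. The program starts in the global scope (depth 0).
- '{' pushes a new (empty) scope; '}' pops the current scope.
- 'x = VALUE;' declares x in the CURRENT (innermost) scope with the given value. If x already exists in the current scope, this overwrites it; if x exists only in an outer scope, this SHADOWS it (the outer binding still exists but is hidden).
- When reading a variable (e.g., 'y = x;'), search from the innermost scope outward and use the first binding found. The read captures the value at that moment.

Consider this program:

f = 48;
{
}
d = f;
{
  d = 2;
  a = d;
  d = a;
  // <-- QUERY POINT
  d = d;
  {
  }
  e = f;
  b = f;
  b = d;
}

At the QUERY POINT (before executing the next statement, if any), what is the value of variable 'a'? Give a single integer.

Step 1: declare f=48 at depth 0
Step 2: enter scope (depth=1)
Step 3: exit scope (depth=0)
Step 4: declare d=(read f)=48 at depth 0
Step 5: enter scope (depth=1)
Step 6: declare d=2 at depth 1
Step 7: declare a=(read d)=2 at depth 1
Step 8: declare d=(read a)=2 at depth 1
Visible at query point: a=2 d=2 f=48

Answer: 2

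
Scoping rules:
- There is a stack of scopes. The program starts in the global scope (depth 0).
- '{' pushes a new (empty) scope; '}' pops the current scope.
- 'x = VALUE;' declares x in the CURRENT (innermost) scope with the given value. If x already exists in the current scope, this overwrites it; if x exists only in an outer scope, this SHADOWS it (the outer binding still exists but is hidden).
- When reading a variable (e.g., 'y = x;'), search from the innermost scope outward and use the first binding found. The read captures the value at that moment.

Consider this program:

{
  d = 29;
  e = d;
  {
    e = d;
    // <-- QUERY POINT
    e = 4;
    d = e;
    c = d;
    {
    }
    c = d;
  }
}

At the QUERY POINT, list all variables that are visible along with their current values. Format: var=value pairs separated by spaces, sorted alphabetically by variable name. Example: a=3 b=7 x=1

Step 1: enter scope (depth=1)
Step 2: declare d=29 at depth 1
Step 3: declare e=(read d)=29 at depth 1
Step 4: enter scope (depth=2)
Step 5: declare e=(read d)=29 at depth 2
Visible at query point: d=29 e=29

Answer: d=29 e=29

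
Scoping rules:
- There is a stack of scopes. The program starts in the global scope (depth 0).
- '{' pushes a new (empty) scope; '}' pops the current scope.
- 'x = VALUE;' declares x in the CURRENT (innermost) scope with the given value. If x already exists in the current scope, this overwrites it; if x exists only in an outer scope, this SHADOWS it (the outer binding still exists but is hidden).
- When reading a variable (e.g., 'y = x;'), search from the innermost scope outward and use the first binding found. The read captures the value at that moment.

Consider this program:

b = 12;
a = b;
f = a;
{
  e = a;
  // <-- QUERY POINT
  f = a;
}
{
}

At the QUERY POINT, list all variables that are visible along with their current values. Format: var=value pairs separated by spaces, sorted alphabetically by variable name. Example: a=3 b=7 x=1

Step 1: declare b=12 at depth 0
Step 2: declare a=(read b)=12 at depth 0
Step 3: declare f=(read a)=12 at depth 0
Step 4: enter scope (depth=1)
Step 5: declare e=(read a)=12 at depth 1
Visible at query point: a=12 b=12 e=12 f=12

Answer: a=12 b=12 e=12 f=12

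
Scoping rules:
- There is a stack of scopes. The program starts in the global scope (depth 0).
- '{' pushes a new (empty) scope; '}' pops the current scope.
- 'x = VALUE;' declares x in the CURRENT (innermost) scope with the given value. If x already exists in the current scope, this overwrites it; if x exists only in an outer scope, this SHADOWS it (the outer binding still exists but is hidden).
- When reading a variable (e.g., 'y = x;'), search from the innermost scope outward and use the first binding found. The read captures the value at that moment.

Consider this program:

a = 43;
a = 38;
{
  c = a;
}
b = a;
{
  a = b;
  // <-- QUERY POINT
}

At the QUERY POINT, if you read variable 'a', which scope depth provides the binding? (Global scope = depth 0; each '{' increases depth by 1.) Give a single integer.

Step 1: declare a=43 at depth 0
Step 2: declare a=38 at depth 0
Step 3: enter scope (depth=1)
Step 4: declare c=(read a)=38 at depth 1
Step 5: exit scope (depth=0)
Step 6: declare b=(read a)=38 at depth 0
Step 7: enter scope (depth=1)
Step 8: declare a=(read b)=38 at depth 1
Visible at query point: a=38 b=38

Answer: 1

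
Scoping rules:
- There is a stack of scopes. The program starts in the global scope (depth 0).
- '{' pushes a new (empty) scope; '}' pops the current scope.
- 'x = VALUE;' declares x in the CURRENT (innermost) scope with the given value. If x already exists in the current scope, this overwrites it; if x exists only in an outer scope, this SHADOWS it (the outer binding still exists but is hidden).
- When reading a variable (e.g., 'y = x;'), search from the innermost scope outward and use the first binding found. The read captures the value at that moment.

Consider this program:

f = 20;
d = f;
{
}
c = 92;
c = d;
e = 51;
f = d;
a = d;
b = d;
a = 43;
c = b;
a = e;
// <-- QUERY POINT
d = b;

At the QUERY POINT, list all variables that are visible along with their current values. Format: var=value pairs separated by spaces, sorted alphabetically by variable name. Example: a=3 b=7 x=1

Step 1: declare f=20 at depth 0
Step 2: declare d=(read f)=20 at depth 0
Step 3: enter scope (depth=1)
Step 4: exit scope (depth=0)
Step 5: declare c=92 at depth 0
Step 6: declare c=(read d)=20 at depth 0
Step 7: declare e=51 at depth 0
Step 8: declare f=(read d)=20 at depth 0
Step 9: declare a=(read d)=20 at depth 0
Step 10: declare b=(read d)=20 at depth 0
Step 11: declare a=43 at depth 0
Step 12: declare c=(read b)=20 at depth 0
Step 13: declare a=(read e)=51 at depth 0
Visible at query point: a=51 b=20 c=20 d=20 e=51 f=20

Answer: a=51 b=20 c=20 d=20 e=51 f=20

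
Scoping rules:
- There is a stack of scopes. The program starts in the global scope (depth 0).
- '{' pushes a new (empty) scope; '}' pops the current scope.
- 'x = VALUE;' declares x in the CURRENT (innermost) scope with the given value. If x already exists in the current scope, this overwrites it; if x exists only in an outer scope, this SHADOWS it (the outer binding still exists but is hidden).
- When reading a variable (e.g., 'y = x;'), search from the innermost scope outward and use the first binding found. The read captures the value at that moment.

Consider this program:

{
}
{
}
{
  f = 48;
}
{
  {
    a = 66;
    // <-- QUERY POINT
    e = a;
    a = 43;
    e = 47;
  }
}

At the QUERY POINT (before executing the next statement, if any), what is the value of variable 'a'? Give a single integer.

Step 1: enter scope (depth=1)
Step 2: exit scope (depth=0)
Step 3: enter scope (depth=1)
Step 4: exit scope (depth=0)
Step 5: enter scope (depth=1)
Step 6: declare f=48 at depth 1
Step 7: exit scope (depth=0)
Step 8: enter scope (depth=1)
Step 9: enter scope (depth=2)
Step 10: declare a=66 at depth 2
Visible at query point: a=66

Answer: 66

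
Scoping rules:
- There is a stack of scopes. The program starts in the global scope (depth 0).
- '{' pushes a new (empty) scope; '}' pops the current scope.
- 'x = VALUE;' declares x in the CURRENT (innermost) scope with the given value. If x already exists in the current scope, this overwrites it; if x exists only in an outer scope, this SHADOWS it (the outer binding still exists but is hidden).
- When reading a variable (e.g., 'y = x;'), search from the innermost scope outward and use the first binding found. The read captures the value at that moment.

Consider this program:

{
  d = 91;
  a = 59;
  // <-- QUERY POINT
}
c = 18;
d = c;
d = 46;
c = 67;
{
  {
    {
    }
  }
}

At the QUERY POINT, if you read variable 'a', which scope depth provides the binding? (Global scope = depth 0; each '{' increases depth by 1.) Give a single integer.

Answer: 1

Derivation:
Step 1: enter scope (depth=1)
Step 2: declare d=91 at depth 1
Step 3: declare a=59 at depth 1
Visible at query point: a=59 d=91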